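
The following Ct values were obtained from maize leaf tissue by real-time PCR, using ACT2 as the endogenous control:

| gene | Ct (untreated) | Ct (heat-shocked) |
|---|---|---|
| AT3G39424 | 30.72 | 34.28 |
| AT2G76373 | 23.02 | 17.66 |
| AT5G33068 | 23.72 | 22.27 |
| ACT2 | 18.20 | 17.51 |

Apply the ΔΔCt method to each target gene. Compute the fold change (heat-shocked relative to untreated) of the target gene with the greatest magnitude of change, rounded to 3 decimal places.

25.457

AT3G39424: ΔΔCt = (34.28−17.51) − (30.72−18.20) = 16.77 − 12.52 = 4.25; fold change = 2^-4.25 = 0.053
AT2G76373: ΔΔCt = (17.66−17.51) − (23.02−18.20) = 0.15 − 4.82 = -4.67; fold change = 2^4.67 = 25.457
AT5G33068: ΔΔCt = (22.27−17.51) − (23.72−18.20) = 4.76 − 5.52 = -0.76; fold change = 2^0.76 = 1.693
AT2G76373 has the largest |ΔΔCt| = 4.67.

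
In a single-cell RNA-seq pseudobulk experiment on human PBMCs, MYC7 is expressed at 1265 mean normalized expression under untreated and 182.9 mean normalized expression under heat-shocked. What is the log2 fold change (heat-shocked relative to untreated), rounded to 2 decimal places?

Fold change = 182.9 / 1265 = 0.1446
log2(0.1446) = -2.790

-2.79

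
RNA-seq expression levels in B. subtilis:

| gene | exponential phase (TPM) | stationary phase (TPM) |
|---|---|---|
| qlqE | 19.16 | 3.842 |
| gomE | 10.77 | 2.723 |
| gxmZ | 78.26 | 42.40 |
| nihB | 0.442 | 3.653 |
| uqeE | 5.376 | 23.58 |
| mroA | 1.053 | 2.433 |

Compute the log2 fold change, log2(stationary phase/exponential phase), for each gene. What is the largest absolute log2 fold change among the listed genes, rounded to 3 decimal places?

log2(3.842/19.16) = -2.318  (qlqE)
log2(2.723/10.77) = -1.984  (gomE)
log2(42.40/78.26) = -0.884  (gxmZ)
log2(3.653/0.442) = 3.047  (nihB)
log2(23.58/5.376) = 2.133  (uqeE)
log2(2.433/1.053) = 1.208  (mroA)
The largest magnitude belongs to nihB.

3.047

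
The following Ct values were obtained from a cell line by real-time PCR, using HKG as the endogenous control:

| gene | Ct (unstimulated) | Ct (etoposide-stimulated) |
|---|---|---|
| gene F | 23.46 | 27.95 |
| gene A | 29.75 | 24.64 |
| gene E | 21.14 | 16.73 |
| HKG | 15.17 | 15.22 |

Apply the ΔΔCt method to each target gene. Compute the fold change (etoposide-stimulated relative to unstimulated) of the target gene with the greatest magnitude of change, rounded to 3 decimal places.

gene F: ΔΔCt = (27.95−15.22) − (23.46−15.17) = 12.73 − 8.29 = 4.44; fold change = 2^-4.44 = 0.046
gene A: ΔΔCt = (24.64−15.22) − (29.75−15.17) = 9.42 − 14.58 = -5.16; fold change = 2^5.16 = 35.753
gene E: ΔΔCt = (16.73−15.22) − (21.14−15.17) = 1.51 − 5.97 = -4.46; fold change = 2^4.46 = 22.009
gene A has the largest |ΔΔCt| = 5.16.

35.753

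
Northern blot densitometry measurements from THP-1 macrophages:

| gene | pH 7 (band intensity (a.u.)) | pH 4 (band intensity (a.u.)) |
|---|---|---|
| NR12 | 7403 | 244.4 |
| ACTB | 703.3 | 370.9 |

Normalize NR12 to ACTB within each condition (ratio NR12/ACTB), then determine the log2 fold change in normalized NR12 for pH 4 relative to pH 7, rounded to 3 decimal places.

-3.998

NR12/ACTB (pH 7) = 7403 / 703.3 = 10.526
NR12/ACTB (pH 4) = 244.4 / 370.9 = 0.65894
Fold change = 0.65894 / 10.526 = 0.0626
log2(0.0626) = -3.9977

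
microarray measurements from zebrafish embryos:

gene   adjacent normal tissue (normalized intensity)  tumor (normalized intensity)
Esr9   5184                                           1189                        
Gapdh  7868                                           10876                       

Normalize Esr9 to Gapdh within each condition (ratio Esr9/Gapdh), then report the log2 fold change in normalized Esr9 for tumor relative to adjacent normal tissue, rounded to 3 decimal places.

Esr9/Gapdh (adjacent normal tissue) = 5184 / 7868 = 0.65887
Esr9/Gapdh (tumor) = 1189 / 10876 = 0.10932
Fold change = 0.10932 / 0.65887 = 0.1659
log2(0.1659) = -2.5914

-2.591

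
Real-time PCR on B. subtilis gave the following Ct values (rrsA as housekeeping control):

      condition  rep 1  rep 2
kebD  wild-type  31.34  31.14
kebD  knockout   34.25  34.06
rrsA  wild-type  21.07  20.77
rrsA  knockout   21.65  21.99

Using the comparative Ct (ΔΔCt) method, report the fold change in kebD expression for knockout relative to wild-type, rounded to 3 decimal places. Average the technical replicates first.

Mean Ct: kebD wild-type 31.240; kebD knockout 34.155; rrsA wild-type 20.920; rrsA knockout 21.820
ΔCt(wild-type) = 31.240 − 20.920 = 10.320
ΔCt(knockout) = 34.155 − 21.820 = 12.335
ΔΔCt = 12.335 − 10.320 = 2.015
Fold change = 2^(−2.015) = 0.2474

0.247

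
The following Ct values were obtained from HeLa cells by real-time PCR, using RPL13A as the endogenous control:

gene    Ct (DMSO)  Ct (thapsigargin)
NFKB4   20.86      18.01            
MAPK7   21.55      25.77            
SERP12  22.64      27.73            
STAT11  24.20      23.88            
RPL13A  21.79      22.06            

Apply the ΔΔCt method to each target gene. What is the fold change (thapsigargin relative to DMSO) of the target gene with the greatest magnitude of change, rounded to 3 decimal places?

NFKB4: ΔΔCt = (18.01−22.06) − (20.86−21.79) = -4.05 − (-0.93) = -3.12; fold change = 2^3.12 = 8.694
MAPK7: ΔΔCt = (25.77−22.06) − (21.55−21.79) = 3.71 − (-0.24) = 3.95; fold change = 2^-3.95 = 0.065
SERP12: ΔΔCt = (27.73−22.06) − (22.64−21.79) = 5.67 − 0.85 = 4.82; fold change = 2^-4.82 = 0.035
STAT11: ΔΔCt = (23.88−22.06) − (24.20−21.79) = 1.82 − 2.41 = -0.59; fold change = 2^0.59 = 1.505
SERP12 has the largest |ΔΔCt| = 4.82.

0.035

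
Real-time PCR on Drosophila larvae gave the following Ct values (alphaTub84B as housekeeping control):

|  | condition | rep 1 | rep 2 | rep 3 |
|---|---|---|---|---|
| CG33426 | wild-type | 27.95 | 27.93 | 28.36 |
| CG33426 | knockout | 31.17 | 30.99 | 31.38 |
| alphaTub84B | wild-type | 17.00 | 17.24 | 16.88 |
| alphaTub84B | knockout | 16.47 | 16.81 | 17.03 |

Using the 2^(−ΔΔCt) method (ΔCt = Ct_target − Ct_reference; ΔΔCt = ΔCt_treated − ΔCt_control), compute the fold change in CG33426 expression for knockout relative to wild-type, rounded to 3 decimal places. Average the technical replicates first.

Mean Ct: CG33426 wild-type 28.080; CG33426 knockout 31.180; alphaTub84B wild-type 17.040; alphaTub84B knockout 16.770
ΔCt(wild-type) = 28.080 − 17.040 = 11.040
ΔCt(knockout) = 31.180 − 16.770 = 14.410
ΔΔCt = 14.410 − 11.040 = 3.370
Fold change = 2^(−3.370) = 0.0967

0.097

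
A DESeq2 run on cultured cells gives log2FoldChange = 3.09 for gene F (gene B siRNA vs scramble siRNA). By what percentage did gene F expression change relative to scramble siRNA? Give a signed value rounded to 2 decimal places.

751.50%

Fold change = 2^(3.09) = 8.5150
Percent change = (FC − 1) × 100% = (8.5150 − 1) × 100 = 751.50%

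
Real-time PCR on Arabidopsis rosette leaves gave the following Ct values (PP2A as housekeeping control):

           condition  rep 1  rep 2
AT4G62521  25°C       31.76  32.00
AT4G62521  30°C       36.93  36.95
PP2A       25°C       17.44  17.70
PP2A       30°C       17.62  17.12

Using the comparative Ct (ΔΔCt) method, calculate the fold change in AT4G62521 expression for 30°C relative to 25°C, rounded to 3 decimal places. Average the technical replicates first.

0.026

Mean Ct: AT4G62521 25°C 31.880; AT4G62521 30°C 36.940; PP2A 25°C 17.570; PP2A 30°C 17.370
ΔCt(25°C) = 31.880 − 17.570 = 14.310
ΔCt(30°C) = 36.940 − 17.370 = 19.570
ΔΔCt = 19.570 − 14.310 = 5.260
Fold change = 2^(−5.260) = 0.0261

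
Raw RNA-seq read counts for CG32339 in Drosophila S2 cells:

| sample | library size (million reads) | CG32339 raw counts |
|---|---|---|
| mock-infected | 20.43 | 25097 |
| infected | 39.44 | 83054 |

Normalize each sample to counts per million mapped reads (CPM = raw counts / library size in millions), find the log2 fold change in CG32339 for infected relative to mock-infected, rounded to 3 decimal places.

CPM(mock-infected) = 25097 / 20.43 = 1228.4386
CPM(infected) = 83054 / 39.44 = 2105.8316
Fold change = 2105.8316 / 1228.4386 = 1.71423
log2(1.71423) = 0.7776

0.778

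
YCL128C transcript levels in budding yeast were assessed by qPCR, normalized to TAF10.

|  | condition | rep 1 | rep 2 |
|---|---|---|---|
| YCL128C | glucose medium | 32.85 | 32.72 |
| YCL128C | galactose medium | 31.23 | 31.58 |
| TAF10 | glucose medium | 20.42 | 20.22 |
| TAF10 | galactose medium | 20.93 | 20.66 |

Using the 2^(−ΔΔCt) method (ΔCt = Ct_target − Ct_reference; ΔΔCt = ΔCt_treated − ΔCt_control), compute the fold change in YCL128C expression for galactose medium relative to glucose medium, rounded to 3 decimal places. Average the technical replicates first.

3.618

Mean Ct: YCL128C glucose medium 32.785; YCL128C galactose medium 31.405; TAF10 glucose medium 20.320; TAF10 galactose medium 20.795
ΔCt(glucose medium) = 32.785 − 20.320 = 12.465
ΔCt(galactose medium) = 31.405 − 20.795 = 10.610
ΔΔCt = 10.610 − 12.465 = -1.855
Fold change = 2^(−(-1.855)) = 2^1.855 = 3.6175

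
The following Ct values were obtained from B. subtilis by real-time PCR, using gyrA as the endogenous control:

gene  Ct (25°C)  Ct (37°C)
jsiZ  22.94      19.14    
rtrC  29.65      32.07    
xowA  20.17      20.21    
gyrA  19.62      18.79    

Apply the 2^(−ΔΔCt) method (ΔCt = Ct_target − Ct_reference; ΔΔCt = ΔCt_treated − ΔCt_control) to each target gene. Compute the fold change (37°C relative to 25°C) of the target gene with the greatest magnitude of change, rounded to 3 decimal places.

0.105

jsiZ: ΔΔCt = (19.14−18.79) − (22.94−19.62) = 0.35 − 3.32 = -2.97; fold change = 2^2.97 = 7.835
rtrC: ΔΔCt = (32.07−18.79) − (29.65−19.62) = 13.28 − 10.03 = 3.25; fold change = 2^-3.25 = 0.105
xowA: ΔΔCt = (20.21−18.79) − (20.17−19.62) = 1.42 − 0.55 = 0.87; fold change = 2^-0.87 = 0.547
rtrC has the largest |ΔΔCt| = 3.25.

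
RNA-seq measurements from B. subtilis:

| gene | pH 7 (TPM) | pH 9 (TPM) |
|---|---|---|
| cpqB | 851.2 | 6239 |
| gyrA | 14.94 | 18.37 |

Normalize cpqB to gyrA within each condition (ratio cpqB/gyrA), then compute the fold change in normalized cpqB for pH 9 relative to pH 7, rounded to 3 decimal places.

5.961

cpqB/gyrA (pH 7) = 851.2 / 14.94 = 56.975
cpqB/gyrA (pH 9) = 6239 / 18.37 = 339.63
Fold change = 339.63 / 56.975 = 5.9611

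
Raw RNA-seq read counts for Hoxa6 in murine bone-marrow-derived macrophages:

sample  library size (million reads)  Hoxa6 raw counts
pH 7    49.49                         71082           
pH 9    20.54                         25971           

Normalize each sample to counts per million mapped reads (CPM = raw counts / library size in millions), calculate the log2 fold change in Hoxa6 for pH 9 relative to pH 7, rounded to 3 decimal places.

-0.184

CPM(pH 7) = 71082 / 49.49 = 1436.2902
CPM(pH 9) = 25971 / 20.54 = 1264.4109
Fold change = 1264.4109 / 1436.2902 = 0.88033
log2(0.88033) = -0.1839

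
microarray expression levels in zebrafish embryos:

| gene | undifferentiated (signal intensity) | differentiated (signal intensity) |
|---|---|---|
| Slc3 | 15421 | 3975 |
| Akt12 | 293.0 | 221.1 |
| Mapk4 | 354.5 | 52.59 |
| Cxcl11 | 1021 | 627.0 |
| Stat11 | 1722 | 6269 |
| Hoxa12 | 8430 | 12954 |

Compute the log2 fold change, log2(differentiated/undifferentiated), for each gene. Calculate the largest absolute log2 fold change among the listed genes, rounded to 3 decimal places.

log2(3975/15421) = -1.956  (Slc3)
log2(221.1/293.0) = -0.406  (Akt12)
log2(52.59/354.5) = -2.753  (Mapk4)
log2(627.0/1021) = -0.703  (Cxcl11)
log2(6269/1722) = 1.864  (Stat11)
log2(12954/8430) = 0.620  (Hoxa12)
The largest magnitude belongs to Mapk4.

2.753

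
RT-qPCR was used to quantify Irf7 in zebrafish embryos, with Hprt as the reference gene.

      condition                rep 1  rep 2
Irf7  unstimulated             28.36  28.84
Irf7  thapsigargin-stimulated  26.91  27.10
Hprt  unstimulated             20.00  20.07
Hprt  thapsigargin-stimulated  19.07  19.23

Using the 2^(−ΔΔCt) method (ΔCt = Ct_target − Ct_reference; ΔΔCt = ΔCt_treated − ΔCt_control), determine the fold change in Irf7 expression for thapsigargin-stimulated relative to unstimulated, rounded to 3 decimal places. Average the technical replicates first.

1.636

Mean Ct: Irf7 unstimulated 28.600; Irf7 thapsigargin-stimulated 27.005; Hprt unstimulated 20.035; Hprt thapsigargin-stimulated 19.150
ΔCt(unstimulated) = 28.600 − 20.035 = 8.565
ΔCt(thapsigargin-stimulated) = 27.005 − 19.150 = 7.855
ΔΔCt = 7.855 − 8.565 = -0.710
Fold change = 2^(−(-0.710)) = 2^0.710 = 1.6358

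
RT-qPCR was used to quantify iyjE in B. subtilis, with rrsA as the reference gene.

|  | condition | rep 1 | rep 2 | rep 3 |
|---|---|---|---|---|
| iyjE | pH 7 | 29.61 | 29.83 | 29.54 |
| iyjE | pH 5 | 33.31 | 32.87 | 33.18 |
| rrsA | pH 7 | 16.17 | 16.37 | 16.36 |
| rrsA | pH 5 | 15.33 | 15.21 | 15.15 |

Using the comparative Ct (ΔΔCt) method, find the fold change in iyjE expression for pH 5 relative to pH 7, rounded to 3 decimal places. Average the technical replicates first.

0.043

Mean Ct: iyjE pH 7 29.660; iyjE pH 5 33.120; rrsA pH 7 16.300; rrsA pH 5 15.230
ΔCt(pH 7) = 29.660 − 16.300 = 13.360
ΔCt(pH 5) = 33.120 − 15.230 = 17.890
ΔΔCt = 17.890 − 13.360 = 4.530
Fold change = 2^(−4.530) = 0.0433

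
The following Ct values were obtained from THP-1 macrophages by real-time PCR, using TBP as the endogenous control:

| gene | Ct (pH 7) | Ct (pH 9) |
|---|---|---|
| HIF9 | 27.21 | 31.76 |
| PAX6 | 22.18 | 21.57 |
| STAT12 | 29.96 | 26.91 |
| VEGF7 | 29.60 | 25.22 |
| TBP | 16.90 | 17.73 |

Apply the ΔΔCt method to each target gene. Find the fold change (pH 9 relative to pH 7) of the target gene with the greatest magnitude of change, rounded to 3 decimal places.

37.014

HIF9: ΔΔCt = (31.76−17.73) − (27.21−16.90) = 14.03 − 10.31 = 3.72; fold change = 2^-3.72 = 0.076
PAX6: ΔΔCt = (21.57−17.73) − (22.18−16.90) = 3.84 − 5.28 = -1.44; fold change = 2^1.44 = 2.713
STAT12: ΔΔCt = (26.91−17.73) − (29.96−16.90) = 9.18 − 13.06 = -3.88; fold change = 2^3.88 = 14.723
VEGF7: ΔΔCt = (25.22−17.73) − (29.60−16.90) = 7.49 − 12.70 = -5.21; fold change = 2^5.21 = 37.014
VEGF7 has the largest |ΔΔCt| = 5.21.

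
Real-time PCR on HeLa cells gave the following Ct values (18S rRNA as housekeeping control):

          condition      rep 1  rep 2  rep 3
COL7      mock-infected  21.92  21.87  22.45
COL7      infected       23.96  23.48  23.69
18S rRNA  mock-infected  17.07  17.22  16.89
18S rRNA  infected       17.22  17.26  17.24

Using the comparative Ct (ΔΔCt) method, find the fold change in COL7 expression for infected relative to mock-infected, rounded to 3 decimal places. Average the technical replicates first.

0.366

Mean Ct: COL7 mock-infected 22.080; COL7 infected 23.710; 18S rRNA mock-infected 17.060; 18S rRNA infected 17.240
ΔCt(mock-infected) = 22.080 − 17.060 = 5.020
ΔCt(infected) = 23.710 − 17.240 = 6.470
ΔΔCt = 6.470 − 5.020 = 1.450
Fold change = 2^(−1.450) = 0.3660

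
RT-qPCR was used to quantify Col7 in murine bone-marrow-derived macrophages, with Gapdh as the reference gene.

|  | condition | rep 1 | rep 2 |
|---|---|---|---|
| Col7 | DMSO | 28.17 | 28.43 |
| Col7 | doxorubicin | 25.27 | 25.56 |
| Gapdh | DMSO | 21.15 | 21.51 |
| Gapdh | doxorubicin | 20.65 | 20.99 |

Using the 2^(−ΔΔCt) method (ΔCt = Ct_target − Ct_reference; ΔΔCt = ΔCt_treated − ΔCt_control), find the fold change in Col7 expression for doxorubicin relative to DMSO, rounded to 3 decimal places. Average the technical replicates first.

5.187

Mean Ct: Col7 DMSO 28.300; Col7 doxorubicin 25.415; Gapdh DMSO 21.330; Gapdh doxorubicin 20.820
ΔCt(DMSO) = 28.300 − 21.330 = 6.970
ΔCt(doxorubicin) = 25.415 − 20.820 = 4.595
ΔΔCt = 4.595 − 6.970 = -2.375
Fold change = 2^(−(-2.375)) = 2^2.375 = 5.1874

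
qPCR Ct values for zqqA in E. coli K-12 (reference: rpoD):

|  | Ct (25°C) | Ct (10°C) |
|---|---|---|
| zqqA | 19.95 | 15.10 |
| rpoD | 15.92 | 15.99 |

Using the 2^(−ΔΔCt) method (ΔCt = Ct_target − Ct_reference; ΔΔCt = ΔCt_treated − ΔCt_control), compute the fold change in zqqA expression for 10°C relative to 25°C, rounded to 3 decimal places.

30.274

ΔCt(25°C) = 19.950 − 15.920 = 4.030
ΔCt(10°C) = 15.100 − 15.990 = -0.890
ΔΔCt = -0.890 − 4.030 = -4.920
Fold change = 2^(−(-4.920)) = 2^4.920 = 30.2738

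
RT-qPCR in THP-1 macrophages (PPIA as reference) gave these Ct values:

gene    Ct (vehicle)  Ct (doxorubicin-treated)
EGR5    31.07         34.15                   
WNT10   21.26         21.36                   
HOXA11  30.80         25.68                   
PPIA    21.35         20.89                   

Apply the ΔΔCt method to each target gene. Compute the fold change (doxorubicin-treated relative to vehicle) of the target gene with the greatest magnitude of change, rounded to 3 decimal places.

EGR5: ΔΔCt = (34.15−20.89) − (31.07−21.35) = 13.26 − 9.72 = 3.54; fold change = 2^-3.54 = 0.086
WNT10: ΔΔCt = (21.36−20.89) − (21.26−21.35) = 0.47 − (-0.09) = 0.56; fold change = 2^-0.56 = 0.678
HOXA11: ΔΔCt = (25.68−20.89) − (30.80−21.35) = 4.79 − 9.45 = -4.66; fold change = 2^4.66 = 25.281
HOXA11 has the largest |ΔΔCt| = 4.66.

25.281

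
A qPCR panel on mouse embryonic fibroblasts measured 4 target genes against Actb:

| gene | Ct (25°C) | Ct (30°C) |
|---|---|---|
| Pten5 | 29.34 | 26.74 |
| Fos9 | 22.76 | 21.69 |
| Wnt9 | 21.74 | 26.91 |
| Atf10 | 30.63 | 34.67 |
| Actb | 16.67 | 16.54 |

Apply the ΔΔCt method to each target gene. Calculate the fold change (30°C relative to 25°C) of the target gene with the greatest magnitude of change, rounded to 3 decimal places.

0.025

Pten5: ΔΔCt = (26.74−16.54) − (29.34−16.67) = 10.20 − 12.67 = -2.47; fold change = 2^2.47 = 5.540
Fos9: ΔΔCt = (21.69−16.54) − (22.76−16.67) = 5.15 − 6.09 = -0.94; fold change = 2^0.94 = 1.919
Wnt9: ΔΔCt = (26.91−16.54) − (21.74−16.67) = 10.37 − 5.07 = 5.30; fold change = 2^-5.30 = 0.025
Atf10: ΔΔCt = (34.67−16.54) − (30.63−16.67) = 18.13 − 13.96 = 4.17; fold change = 2^-4.17 = 0.056
Wnt9 has the largest |ΔΔCt| = 5.30.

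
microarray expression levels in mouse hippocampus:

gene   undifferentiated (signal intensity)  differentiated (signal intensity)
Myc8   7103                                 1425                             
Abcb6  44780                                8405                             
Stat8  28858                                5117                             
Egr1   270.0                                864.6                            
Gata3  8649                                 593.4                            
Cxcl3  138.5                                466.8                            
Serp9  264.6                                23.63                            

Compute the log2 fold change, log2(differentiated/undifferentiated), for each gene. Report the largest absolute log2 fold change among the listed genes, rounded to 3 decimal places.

log2(1425/7103) = -2.317  (Myc8)
log2(8405/44780) = -2.414  (Abcb6)
log2(5117/28858) = -2.496  (Stat8)
log2(864.6/270.0) = 1.679  (Egr1)
log2(593.4/8649) = -3.865  (Gata3)
log2(466.8/138.5) = 1.753  (Cxcl3)
log2(23.63/264.6) = -3.485  (Serp9)
The largest magnitude belongs to Gata3.

3.865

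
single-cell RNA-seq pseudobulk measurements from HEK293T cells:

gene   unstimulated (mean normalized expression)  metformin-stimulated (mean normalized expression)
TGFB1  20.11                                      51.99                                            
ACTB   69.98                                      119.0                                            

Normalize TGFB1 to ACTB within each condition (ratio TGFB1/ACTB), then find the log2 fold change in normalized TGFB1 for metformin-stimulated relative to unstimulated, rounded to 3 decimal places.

TGFB1/ACTB (unstimulated) = 20.11 / 69.98 = 0.28737
TGFB1/ACTB (metformin-stimulated) = 51.99 / 119.0 = 0.43689
Fold change = 0.43689 / 0.28737 = 1.5203
log2(1.5203) = 0.6044

0.604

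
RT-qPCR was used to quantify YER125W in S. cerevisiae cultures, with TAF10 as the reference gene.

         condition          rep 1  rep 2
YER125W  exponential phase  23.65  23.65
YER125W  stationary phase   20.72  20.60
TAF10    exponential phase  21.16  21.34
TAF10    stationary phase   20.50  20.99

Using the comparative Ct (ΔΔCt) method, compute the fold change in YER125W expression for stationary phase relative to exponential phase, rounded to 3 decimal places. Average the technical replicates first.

Mean Ct: YER125W exponential phase 23.650; YER125W stationary phase 20.660; TAF10 exponential phase 21.250; TAF10 stationary phase 20.745
ΔCt(exponential phase) = 23.650 − 21.250 = 2.400
ΔCt(stationary phase) = 20.660 − 20.745 = -0.085
ΔΔCt = -0.085 − 2.400 = -2.485
Fold change = 2^(−(-2.485)) = 2^2.485 = 5.5983

5.598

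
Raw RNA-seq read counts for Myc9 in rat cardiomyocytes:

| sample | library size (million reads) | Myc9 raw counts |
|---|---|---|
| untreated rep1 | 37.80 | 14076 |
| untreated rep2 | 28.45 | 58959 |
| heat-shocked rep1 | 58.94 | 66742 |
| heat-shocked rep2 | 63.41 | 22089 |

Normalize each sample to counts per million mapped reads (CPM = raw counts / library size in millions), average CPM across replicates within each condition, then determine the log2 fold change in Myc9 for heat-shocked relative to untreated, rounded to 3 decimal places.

CPM(untreated rep1) = 14076 / 37.80 = 372.3810
CPM(untreated rep2) = 58959 / 28.45 = 2072.3726
CPM(heat-shocked rep1) = 66742 / 58.94 = 1132.3719
CPM(heat-shocked rep2) = 22089 / 63.41 = 348.3520
mean CPM(untreated) = 1222.3768; mean CPM(heat-shocked) = 740.3619
Fold change = 740.3619 / 1222.3768 = 0.60567
log2(0.60567) = -0.7234

-0.723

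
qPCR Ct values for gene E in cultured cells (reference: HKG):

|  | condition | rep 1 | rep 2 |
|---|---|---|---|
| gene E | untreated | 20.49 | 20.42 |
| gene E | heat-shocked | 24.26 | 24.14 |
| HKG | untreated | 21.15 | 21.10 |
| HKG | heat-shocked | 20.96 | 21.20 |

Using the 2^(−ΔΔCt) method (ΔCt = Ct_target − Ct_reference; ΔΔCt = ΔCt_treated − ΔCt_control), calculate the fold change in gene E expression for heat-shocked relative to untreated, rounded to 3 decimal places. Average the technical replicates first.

Mean Ct: gene E untreated 20.455; gene E heat-shocked 24.200; HKG untreated 21.125; HKG heat-shocked 21.080
ΔCt(untreated) = 20.455 − 21.125 = -0.670
ΔCt(heat-shocked) = 24.200 − 21.080 = 3.120
ΔΔCt = 3.120 − (-0.670) = 3.790
Fold change = 2^(−3.790) = 0.0723

0.072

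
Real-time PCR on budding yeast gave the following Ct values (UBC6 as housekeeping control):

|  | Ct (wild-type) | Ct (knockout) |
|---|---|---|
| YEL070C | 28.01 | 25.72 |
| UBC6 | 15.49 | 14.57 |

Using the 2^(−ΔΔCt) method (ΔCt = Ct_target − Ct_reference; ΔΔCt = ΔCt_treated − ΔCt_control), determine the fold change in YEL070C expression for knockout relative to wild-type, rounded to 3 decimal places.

ΔCt(wild-type) = 28.010 − 15.490 = 12.520
ΔCt(knockout) = 25.720 − 14.570 = 11.150
ΔΔCt = 11.150 − 12.520 = -1.370
Fold change = 2^(−(-1.370)) = 2^1.370 = 2.5847

2.585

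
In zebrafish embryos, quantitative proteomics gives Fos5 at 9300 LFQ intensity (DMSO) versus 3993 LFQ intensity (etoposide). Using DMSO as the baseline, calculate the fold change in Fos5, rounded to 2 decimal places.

0.43

Fold change = 3993 / 9300 = 0.429
Fos5 is downregulated.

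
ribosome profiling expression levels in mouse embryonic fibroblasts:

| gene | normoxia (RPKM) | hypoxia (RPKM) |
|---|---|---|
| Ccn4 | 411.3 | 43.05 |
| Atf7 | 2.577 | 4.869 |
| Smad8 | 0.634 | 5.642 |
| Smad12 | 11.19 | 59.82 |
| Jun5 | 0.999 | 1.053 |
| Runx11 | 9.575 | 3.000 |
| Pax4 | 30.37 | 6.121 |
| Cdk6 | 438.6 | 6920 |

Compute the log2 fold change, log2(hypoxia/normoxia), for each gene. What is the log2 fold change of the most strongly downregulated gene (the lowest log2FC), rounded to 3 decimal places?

-3.256

log2(43.05/411.3) = -3.256  (Ccn4)
log2(4.869/2.577) = 0.918  (Atf7)
log2(5.642/0.634) = 3.154  (Smad8)
log2(59.82/11.19) = 2.418  (Smad12)
log2(1.053/0.999) = 0.076  (Jun5)
log2(3.000/9.575) = -1.674  (Runx11)
log2(6.121/30.37) = -2.311  (Pax4)
log2(6920/438.6) = 3.980  (Cdk6)
Ccn4 is most strongly downregulated.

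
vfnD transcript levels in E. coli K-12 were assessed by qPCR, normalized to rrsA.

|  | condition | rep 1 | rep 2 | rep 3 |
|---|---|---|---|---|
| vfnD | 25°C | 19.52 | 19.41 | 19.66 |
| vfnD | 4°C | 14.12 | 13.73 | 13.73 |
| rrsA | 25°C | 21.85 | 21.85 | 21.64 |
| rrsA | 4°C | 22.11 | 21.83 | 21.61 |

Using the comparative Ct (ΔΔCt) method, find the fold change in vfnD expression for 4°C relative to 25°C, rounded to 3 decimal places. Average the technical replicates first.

53.446

Mean Ct: vfnD 25°C 19.530; vfnD 4°C 13.860; rrsA 25°C 21.780; rrsA 4°C 21.850
ΔCt(25°C) = 19.530 − 21.780 = -2.250
ΔCt(4°C) = 13.860 − 21.850 = -7.990
ΔΔCt = -7.990 − (-2.250) = -5.740
Fold change = 2^(−(-5.740)) = 2^5.740 = 53.4456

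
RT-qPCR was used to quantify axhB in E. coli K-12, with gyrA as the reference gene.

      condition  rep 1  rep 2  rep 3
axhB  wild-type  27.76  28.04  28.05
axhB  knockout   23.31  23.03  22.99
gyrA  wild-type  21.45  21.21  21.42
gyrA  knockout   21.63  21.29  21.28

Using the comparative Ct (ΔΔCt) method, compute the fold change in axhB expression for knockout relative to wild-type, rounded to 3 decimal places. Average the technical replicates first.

Mean Ct: axhB wild-type 27.950; axhB knockout 23.110; gyrA wild-type 21.360; gyrA knockout 21.400
ΔCt(wild-type) = 27.950 − 21.360 = 6.590
ΔCt(knockout) = 23.110 − 21.400 = 1.710
ΔΔCt = 1.710 − 6.590 = -4.880
Fold change = 2^(−(-4.880)) = 2^4.880 = 29.4460

29.446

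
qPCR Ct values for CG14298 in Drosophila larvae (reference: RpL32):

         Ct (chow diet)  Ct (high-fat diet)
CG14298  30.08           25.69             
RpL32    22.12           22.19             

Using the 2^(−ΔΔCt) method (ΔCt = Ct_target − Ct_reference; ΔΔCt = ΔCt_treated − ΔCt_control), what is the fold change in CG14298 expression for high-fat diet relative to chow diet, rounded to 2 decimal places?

22.01

ΔCt(chow diet) = 30.080 − 22.120 = 7.960
ΔCt(high-fat diet) = 25.690 − 22.190 = 3.500
ΔΔCt = 3.500 − 7.960 = -4.460
Fold change = 2^(−(-4.460)) = 2^4.460 = 22.009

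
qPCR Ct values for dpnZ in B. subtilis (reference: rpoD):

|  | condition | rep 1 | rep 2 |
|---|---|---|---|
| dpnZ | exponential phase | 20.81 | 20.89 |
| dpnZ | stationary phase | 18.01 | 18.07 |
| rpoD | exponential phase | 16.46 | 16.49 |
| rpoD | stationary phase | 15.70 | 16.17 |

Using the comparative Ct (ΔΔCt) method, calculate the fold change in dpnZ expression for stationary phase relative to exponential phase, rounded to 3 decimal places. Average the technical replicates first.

4.823

Mean Ct: dpnZ exponential phase 20.850; dpnZ stationary phase 18.040; rpoD exponential phase 16.475; rpoD stationary phase 15.935
ΔCt(exponential phase) = 20.850 − 16.475 = 4.375
ΔCt(stationary phase) = 18.040 − 15.935 = 2.105
ΔΔCt = 2.105 − 4.375 = -2.270
Fold change = 2^(−(-2.270)) = 2^2.270 = 4.8232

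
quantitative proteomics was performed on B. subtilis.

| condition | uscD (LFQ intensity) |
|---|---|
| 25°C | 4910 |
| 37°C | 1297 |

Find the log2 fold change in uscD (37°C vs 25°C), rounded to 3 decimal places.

Fold change = 1297 / 4910 = 0.2642
log2(0.2642) = -1.9205

-1.921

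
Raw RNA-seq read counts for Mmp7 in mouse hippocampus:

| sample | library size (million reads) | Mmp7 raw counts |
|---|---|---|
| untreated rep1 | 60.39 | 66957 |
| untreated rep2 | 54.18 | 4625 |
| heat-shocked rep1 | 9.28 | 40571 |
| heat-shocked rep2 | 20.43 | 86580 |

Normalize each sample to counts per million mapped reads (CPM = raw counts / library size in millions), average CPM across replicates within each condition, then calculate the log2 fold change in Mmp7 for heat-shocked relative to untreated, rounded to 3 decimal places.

2.850

CPM(untreated rep1) = 66957 / 60.39 = 1108.7432
CPM(untreated rep2) = 4625 / 54.18 = 85.3636
CPM(heat-shocked rep1) = 40571 / 9.28 = 4371.8750
CPM(heat-shocked rep2) = 86580 / 20.43 = 4237.8855
mean CPM(untreated) = 597.0534; mean CPM(heat-shocked) = 4304.8802
Fold change = 4304.8802 / 597.0534 = 7.21021
log2(7.21021) = 2.8500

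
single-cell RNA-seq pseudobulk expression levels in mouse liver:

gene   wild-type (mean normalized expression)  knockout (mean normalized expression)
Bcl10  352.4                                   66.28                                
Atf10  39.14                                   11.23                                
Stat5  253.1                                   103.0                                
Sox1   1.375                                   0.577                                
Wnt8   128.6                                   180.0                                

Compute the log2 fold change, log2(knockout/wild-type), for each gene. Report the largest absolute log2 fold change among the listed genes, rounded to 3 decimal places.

log2(66.28/352.4) = -2.411  (Bcl10)
log2(11.23/39.14) = -1.801  (Atf10)
log2(103.0/253.1) = -1.297  (Stat5)
log2(0.577/1.375) = -1.253  (Sox1)
log2(180.0/128.6) = 0.485  (Wnt8)
The largest magnitude belongs to Bcl10.

2.411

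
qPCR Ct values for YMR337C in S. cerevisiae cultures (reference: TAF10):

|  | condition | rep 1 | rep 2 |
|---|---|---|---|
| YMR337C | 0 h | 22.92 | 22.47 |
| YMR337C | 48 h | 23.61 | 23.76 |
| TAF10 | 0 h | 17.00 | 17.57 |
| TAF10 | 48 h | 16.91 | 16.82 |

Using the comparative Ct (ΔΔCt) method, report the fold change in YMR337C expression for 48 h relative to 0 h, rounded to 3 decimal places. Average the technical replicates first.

0.376

Mean Ct: YMR337C 0 h 22.695; YMR337C 48 h 23.685; TAF10 0 h 17.285; TAF10 48 h 16.865
ΔCt(0 h) = 22.695 − 17.285 = 5.410
ΔCt(48 h) = 23.685 − 16.865 = 6.820
ΔΔCt = 6.820 − 5.410 = 1.410
Fold change = 2^(−1.410) = 0.3763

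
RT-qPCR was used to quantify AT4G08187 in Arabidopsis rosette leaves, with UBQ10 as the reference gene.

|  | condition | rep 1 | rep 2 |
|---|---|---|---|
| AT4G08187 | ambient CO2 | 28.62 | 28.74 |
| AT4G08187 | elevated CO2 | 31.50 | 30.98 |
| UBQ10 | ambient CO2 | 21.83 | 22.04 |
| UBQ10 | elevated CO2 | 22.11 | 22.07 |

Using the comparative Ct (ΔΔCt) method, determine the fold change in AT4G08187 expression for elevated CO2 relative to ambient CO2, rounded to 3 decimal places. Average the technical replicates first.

Mean Ct: AT4G08187 ambient CO2 28.680; AT4G08187 elevated CO2 31.240; UBQ10 ambient CO2 21.935; UBQ10 elevated CO2 22.090
ΔCt(ambient CO2) = 28.680 − 21.935 = 6.745
ΔCt(elevated CO2) = 31.240 − 22.090 = 9.150
ΔΔCt = 9.150 − 6.745 = 2.405
Fold change = 2^(−2.405) = 0.1888

0.189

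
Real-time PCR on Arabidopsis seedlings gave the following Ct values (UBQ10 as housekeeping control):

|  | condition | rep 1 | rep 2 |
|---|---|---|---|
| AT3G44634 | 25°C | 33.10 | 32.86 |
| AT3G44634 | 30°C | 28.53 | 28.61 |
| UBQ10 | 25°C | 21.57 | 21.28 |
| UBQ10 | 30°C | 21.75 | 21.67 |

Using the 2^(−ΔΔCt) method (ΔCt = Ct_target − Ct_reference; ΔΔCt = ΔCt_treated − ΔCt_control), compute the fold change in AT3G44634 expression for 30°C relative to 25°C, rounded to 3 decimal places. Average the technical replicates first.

Mean Ct: AT3G44634 25°C 32.980; AT3G44634 30°C 28.570; UBQ10 25°C 21.425; UBQ10 30°C 21.710
ΔCt(25°C) = 32.980 − 21.425 = 11.555
ΔCt(30°C) = 28.570 − 21.710 = 6.860
ΔΔCt = 6.860 − 11.555 = -4.695
Fold change = 2^(−(-4.695)) = 2^4.695 = 25.9022

25.902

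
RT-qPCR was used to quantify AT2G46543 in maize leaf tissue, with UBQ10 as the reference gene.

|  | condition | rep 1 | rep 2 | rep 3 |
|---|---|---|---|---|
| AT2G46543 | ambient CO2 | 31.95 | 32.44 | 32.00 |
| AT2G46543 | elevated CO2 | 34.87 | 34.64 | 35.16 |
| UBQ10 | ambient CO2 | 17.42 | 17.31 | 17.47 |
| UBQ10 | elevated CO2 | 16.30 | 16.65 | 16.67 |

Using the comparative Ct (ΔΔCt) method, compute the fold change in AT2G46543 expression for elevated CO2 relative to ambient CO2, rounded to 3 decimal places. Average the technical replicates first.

0.081

Mean Ct: AT2G46543 ambient CO2 32.130; AT2G46543 elevated CO2 34.890; UBQ10 ambient CO2 17.400; UBQ10 elevated CO2 16.540
ΔCt(ambient CO2) = 32.130 − 17.400 = 14.730
ΔCt(elevated CO2) = 34.890 − 16.540 = 18.350
ΔΔCt = 18.350 − 14.730 = 3.620
Fold change = 2^(−3.620) = 0.0813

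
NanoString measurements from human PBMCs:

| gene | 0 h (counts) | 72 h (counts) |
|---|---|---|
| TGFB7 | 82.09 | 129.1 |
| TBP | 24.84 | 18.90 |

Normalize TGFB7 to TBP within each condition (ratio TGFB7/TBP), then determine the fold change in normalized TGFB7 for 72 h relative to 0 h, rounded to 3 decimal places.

2.067

TGFB7/TBP (0 h) = 82.09 / 24.84 = 3.3048
TGFB7/TBP (72 h) = 129.1 / 18.90 = 6.8307
Fold change = 6.8307 / 3.3048 = 2.0669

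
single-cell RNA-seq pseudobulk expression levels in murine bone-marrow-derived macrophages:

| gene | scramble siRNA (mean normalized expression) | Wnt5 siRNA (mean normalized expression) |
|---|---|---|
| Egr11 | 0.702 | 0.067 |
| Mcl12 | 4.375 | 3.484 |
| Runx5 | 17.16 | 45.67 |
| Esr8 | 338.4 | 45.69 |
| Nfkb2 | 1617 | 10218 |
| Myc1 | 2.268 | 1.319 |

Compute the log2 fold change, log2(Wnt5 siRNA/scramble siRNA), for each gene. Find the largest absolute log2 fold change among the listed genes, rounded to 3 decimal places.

log2(0.067/0.702) = -3.389  (Egr11)
log2(3.484/4.375) = -0.329  (Mcl12)
log2(45.67/17.16) = 1.412  (Runx5)
log2(45.69/338.4) = -2.889  (Esr8)
log2(10218/1617) = 2.660  (Nfkb2)
log2(1.319/2.268) = -0.782  (Myc1)
The largest magnitude belongs to Egr11.

3.389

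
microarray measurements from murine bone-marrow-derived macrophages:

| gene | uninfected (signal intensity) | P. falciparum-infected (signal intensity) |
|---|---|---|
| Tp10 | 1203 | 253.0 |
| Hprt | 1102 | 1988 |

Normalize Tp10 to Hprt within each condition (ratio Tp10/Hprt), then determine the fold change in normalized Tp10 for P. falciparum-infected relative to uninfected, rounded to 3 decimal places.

0.117

Tp10/Hprt (uninfected) = 1203 / 1102 = 1.0917
Tp10/Hprt (P. falciparum-infected) = 253.0 / 1988 = 0.12726
Fold change = 0.12726 / 1.0917 = 0.1166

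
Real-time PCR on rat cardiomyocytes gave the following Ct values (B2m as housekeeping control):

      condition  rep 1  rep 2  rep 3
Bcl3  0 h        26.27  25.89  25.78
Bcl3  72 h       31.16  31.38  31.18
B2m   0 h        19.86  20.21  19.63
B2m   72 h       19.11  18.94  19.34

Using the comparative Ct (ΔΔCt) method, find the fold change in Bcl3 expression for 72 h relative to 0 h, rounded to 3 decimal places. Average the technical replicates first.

0.015

Mean Ct: Bcl3 0 h 25.980; Bcl3 72 h 31.240; B2m 0 h 19.900; B2m 72 h 19.130
ΔCt(0 h) = 25.980 − 19.900 = 6.080
ΔCt(72 h) = 31.240 − 19.130 = 12.110
ΔΔCt = 12.110 − 6.080 = 6.030
Fold change = 2^(−6.030) = 0.0153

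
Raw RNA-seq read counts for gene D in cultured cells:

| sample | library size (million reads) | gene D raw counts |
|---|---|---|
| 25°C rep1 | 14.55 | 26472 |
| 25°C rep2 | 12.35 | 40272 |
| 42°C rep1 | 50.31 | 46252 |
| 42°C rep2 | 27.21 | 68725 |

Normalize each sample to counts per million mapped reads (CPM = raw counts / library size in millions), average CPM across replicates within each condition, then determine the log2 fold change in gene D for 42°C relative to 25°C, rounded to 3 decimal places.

CPM(25°C rep1) = 26472 / 14.55 = 1819.3814
CPM(25°C rep2) = 40272 / 12.35 = 3260.8907
CPM(42°C rep1) = 46252 / 50.31 = 919.3401
CPM(42°C rep2) = 68725 / 27.21 = 2525.7258
mean CPM(25°C) = 2540.1361; mean CPM(42°C) = 1722.5330
Fold change = 1722.5330 / 2540.1361 = 0.67813
log2(0.67813) = -0.5604

-0.560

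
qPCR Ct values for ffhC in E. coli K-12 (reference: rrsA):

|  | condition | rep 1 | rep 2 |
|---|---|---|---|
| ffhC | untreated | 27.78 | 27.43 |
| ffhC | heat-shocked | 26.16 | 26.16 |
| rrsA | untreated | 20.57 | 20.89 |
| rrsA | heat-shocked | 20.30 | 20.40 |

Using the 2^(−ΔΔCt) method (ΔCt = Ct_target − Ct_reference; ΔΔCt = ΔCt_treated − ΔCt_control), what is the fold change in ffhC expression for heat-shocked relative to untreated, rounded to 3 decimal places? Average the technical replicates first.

2.092

Mean Ct: ffhC untreated 27.605; ffhC heat-shocked 26.160; rrsA untreated 20.730; rrsA heat-shocked 20.350
ΔCt(untreated) = 27.605 − 20.730 = 6.875
ΔCt(heat-shocked) = 26.160 − 20.350 = 5.810
ΔΔCt = 5.810 − 6.875 = -1.065
Fold change = 2^(−(-1.065)) = 2^1.065 = 2.0922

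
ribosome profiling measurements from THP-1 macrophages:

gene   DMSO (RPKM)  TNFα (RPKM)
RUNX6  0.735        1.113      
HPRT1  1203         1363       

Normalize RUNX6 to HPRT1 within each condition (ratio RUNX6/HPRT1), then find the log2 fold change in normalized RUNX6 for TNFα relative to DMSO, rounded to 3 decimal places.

0.418

RUNX6/HPRT1 (DMSO) = 0.735 / 1203 = 0.00061097
RUNX6/HPRT1 (TNFα) = 1.113 / 1363 = 0.00081658
Fold change = 0.00081658 / 0.00061097 = 1.3365
log2(1.3365) = 0.4185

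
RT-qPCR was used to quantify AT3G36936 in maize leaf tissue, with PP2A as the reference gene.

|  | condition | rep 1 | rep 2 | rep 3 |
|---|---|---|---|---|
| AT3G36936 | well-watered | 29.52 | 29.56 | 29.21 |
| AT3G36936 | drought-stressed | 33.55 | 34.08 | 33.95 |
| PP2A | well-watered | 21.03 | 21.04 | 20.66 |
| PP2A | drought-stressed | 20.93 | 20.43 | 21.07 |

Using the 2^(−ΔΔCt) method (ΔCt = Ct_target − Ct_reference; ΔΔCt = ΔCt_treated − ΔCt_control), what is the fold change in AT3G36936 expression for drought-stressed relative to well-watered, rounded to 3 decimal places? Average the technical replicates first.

Mean Ct: AT3G36936 well-watered 29.430; AT3G36936 drought-stressed 33.860; PP2A well-watered 20.910; PP2A drought-stressed 20.810
ΔCt(well-watered) = 29.430 − 20.910 = 8.520
ΔCt(drought-stressed) = 33.860 − 20.810 = 13.050
ΔΔCt = 13.050 − 8.520 = 4.530
Fold change = 2^(−4.530) = 0.0433

0.043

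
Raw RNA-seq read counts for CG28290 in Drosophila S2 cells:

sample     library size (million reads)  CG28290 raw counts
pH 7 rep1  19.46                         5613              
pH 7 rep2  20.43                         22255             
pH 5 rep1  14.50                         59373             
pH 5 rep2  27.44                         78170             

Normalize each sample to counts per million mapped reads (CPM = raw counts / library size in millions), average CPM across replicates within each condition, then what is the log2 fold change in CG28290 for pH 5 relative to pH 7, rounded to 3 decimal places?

2.333

CPM(pH 7 rep1) = 5613 / 19.46 = 288.4378
CPM(pH 7 rep2) = 22255 / 20.43 = 1089.3294
CPM(pH 5 rep1) = 59373 / 14.50 = 4094.6897
CPM(pH 5 rep2) = 78170 / 27.44 = 2848.7609
mean CPM(pH 7) = 688.8836; mean CPM(pH 5) = 3471.7253
Fold change = 3471.7253 / 688.8836 = 5.03964
log2(5.03964) = 2.3333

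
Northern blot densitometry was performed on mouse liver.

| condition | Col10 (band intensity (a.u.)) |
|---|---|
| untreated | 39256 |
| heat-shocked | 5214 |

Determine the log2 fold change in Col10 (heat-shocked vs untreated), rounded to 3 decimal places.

Fold change = 5214 / 39256 = 0.1328
log2(0.1328) = -2.9125

-2.912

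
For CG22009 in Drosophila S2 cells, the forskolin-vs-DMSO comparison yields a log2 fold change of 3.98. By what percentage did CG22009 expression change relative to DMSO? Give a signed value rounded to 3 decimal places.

1477.972%

Fold change = 2^(3.98) = 15.7797
Percent change = (FC − 1) × 100% = (15.7797 − 1) × 100 = 1477.972%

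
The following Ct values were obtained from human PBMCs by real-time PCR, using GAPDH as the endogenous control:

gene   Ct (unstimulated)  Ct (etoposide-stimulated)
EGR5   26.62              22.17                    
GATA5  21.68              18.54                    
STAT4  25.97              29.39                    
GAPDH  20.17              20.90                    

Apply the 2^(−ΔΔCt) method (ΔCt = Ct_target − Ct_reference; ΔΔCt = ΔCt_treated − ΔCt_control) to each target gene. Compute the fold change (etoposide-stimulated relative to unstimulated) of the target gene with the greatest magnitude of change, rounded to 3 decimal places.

EGR5: ΔΔCt = (22.17−20.90) − (26.62−20.17) = 1.27 − 6.45 = -5.18; fold change = 2^5.18 = 36.252
GATA5: ΔΔCt = (18.54−20.90) − (21.68−20.17) = -2.36 − 1.51 = -3.87; fold change = 2^3.87 = 14.621
STAT4: ΔΔCt = (29.39−20.90) − (25.97−20.17) = 8.49 − 5.80 = 2.69; fold change = 2^-2.69 = 0.155
EGR5 has the largest |ΔΔCt| = 5.18.

36.252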